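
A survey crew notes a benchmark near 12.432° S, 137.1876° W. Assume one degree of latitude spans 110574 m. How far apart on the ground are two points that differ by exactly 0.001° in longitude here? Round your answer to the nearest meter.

108 meters

At 12.432° a degree of longitude is 110574 × cos 12.432° ≈ 107981 m, so 0.001° corresponds to 107.981 m.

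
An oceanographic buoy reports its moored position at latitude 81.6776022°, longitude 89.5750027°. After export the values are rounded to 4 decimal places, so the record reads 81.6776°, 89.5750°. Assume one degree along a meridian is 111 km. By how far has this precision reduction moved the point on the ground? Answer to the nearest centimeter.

The latitude changed by +0.0000022° and the longitude by +0.0000027°.
North–south shift: 0.0000022 × 111000 = 0.2442 m.
E–W at 81.6776°: 0.0000027° × 111000 × cos 81.6776° = 0.0000027 × 111000 × 0.1447 ≈ 0.0433795 m.
Combined displacement = (0.2442² + 0.0433795²)^½ ≈ 0.248023 m.
That is 0.248023 m = 24.802 cm.

25 centimeters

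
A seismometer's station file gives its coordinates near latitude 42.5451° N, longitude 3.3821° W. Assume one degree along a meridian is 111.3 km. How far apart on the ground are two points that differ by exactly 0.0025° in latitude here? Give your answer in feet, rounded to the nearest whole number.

0.0025° × 111300 m/° = 278.25 m.
In feet: 278.25 m ÷ 0.3048 ≈ 912.89 ft.

913 feet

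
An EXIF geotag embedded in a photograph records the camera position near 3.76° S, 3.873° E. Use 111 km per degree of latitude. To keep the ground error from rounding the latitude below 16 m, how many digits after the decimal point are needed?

One degree of latitude covers 111000 m.
With N decimal places the half-ulp bound is 0.5·10⁻ᴺ°, or 0.5·10⁻ᴺ × 111000 m on the ground.
Need 0.5 × 111000 × 10⁻ᴺ ≤ 16 → 10⁻ᴺ ≤ 2.883e-04, so N ≥ 3.54.
N = 3 would give 55.5 m (too coarse); N = 4 gives 5.55 m ≤ 16 m.

4 decimal places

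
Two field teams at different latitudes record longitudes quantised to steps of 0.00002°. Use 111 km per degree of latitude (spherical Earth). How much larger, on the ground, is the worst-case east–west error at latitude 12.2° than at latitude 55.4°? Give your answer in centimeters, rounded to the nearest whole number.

45 centimeters

With a 0.00002° grid the true value lies within half a step, ±0.00002°/2 = ±1e-05°, of the stored one.
Error at 12.2° = 1e-05° × 111000 × cos 12.2° ≈ 1.11 × 0.9774 = 1.0849 m.
Error at 55.4° = 1e-05° × 111000 × cos 55.4° ≈ 1.11 × 0.5678 = 0.63031 m.
Difference: 1.0849 − 0.63031 = 0.45463 m.
That is 0.454625 m = 45.463 cm.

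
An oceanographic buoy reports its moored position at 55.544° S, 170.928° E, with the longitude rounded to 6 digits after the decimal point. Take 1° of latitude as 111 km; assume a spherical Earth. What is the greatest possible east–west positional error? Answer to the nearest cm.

3 cm

Rounding to 6 decimal places leaves the longitude within ±5e-07° of the true value.
At latitude 55.544° a degree of longitude spans 111000 m × cos 55.544° = 111000 × 0.5658 ≈ 62800.8 m.
Maximum E–W displacement: 5e-07 × 62800.8 = 0.0314004 m.
That is 0.0314004 m = 3.14 cm.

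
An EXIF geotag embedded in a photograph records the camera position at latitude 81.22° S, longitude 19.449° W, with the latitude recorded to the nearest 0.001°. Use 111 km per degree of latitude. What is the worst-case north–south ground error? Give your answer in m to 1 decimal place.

Rounding to 3 decimal places leaves the latitude within ±0.0005° of the true value.
Along the meridian that is 0.0005° × 111000 m/° = 55.5 m.

55.5 m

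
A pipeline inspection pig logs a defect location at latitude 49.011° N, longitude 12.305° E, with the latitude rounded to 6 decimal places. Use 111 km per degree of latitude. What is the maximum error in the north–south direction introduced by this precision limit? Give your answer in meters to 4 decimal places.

0.0555 meters

Rounding to 6 decimal places leaves the latitude within ±5e-07° of the true value.
Along the meridian that is 5e-07° × 111000 m/° = 0.0555 m.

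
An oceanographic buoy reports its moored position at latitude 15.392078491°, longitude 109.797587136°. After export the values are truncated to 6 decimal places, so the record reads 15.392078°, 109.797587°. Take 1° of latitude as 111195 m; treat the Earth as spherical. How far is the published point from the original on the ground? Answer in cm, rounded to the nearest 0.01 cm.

Δlat = 15.392078491 − 15.392078 = +0.000000491°; Δlon = 109.797587136 − 109.797587 = +0.000000136°.
N–S: 0.000000491° × 111195 m/° = 0.0545967 m.
E–W at 15.3921°: 0.000000136° × 111195 × cos 15.3921° = 0.000000136 × 111195 × 0.9641 ≈ 0.0145801 m.
Combined displacement = (0.0545967² + 0.0145801²)^½ ≈ 0.05651 m.
That is 0.05651 m = 5.651 cm.

5.65 cm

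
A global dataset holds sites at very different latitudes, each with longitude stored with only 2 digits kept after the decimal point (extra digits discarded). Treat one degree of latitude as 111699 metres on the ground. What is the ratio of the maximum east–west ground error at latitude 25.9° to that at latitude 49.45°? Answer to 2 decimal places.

Truncating at 2 decimal places can drop up to a full unit in the last place, so the longitude may be off by as much as 0.01°.
Error at 25.9° = 0.01° × 111699 × cos 25.9° ≈ 1117 × 0.8996 = 1004.8 m.
Error at 49.45° = 0.01° × 111699 × cos 49.45° ≈ 1117 × 0.6501 = 726.17 m.
Ratio: 1004.8 / 726.17 = cos 25.9° / cos 49.45° ≈ 1.3837.

1.38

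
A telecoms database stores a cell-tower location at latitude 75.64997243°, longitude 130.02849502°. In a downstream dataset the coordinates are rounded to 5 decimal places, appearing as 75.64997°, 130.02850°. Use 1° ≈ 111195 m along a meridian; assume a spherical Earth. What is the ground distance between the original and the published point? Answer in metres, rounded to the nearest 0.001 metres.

The latitude changed by +0.00000243° and the longitude by -0.00000498°.
N–S: 0.00000243° × 111195 m/° = 0.270204 m.
E–W at 75.65°: -0.00000498° × 111195 × cos 75.65° = -0.00000498 × 111195 × 0.2478 ≈ -0.137244 m.
Hypotenuse of the two orthogonal shifts: √(0.270204² + 0.137244²) = 0.303061 m.

0.303 metres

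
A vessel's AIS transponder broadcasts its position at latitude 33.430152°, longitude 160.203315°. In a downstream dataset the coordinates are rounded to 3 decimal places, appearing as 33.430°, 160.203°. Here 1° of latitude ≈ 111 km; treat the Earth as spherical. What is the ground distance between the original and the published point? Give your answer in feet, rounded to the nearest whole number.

Δlat = 33.430152 − 33.430 = +0.000152°; Δlon = 160.203315 − 160.203 = +0.000315°.
North–south shift: 0.000152 × 111000 = 16.872 m.
East–west at this latitude: 0.000315° × 111000 × cos 33.43° ≈ 0.000315 × 92636.1 = 29.1804 m.
Distance: √(16.872² + 29.1804²) ≈ 33.707 m.
Converting: 33.707 m × 3.2808 ft/m ≈ 110.59 ft.

111 feet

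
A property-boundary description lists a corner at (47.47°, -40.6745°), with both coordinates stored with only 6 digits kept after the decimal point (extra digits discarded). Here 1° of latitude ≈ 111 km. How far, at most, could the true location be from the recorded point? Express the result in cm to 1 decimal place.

13.4 cm

Truncating at 6 decimal places can drop up to a full unit in the last place, so each coordinate may be off by as much as 1e-06°.
North–south component: 1e-06° × 111000 = 0.111 m.
E–W at 47.47°: 1e-06° × 111000 × cos 47.47° = 1e-06 × 111000 × 0.6760 ≈ 0.0750334 m.
The two errors are perpendicular, so the maximum displacement is √(0.111² + 0.0750334²) ≈ 0.133981 m.
That is 0.133981 m = 13.398 cm.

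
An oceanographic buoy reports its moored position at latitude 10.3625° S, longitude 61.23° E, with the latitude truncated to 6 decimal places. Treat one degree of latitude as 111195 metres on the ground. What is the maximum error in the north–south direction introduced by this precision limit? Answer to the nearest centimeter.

11 centimeters

Truncating at 6 decimal places can drop up to a full unit in the last place, so the latitude may be off by as much as 1e-06°.
Along the meridian that is 1e-06° × 111195 m/° = 0.111195 m.
That is 0.111195 m = 11.119 cm.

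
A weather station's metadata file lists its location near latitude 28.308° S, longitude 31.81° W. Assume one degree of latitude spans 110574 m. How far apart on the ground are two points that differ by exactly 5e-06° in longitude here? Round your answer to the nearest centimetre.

49 centimetres

At 28.308° a degree of longitude is 110574 × cos 28.308° ≈ 97350.6 m, so 5e-06° corresponds to 0.486753 m.
That is 0.486753 m = 48.675 cm.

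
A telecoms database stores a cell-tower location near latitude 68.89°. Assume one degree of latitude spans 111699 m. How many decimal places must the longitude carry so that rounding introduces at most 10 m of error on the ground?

4 decimal places

At 68.89° one degree of longitude covers 111699 × cos 68.89° ≈ 111699 × 0.3602 ≈ 40229.5 m.
N decimal places → at most half a unit in the last place, 0.5 × 10⁻ᴺ° = 40229.5/2 × 10⁻ᴺ m.
Need 0.5 × 40229.5 × 10⁻ᴺ ≤ 10 → 10⁻ᴺ ≤ 4.971e-04, so N ≥ 3.30.
At 3 places the error can reach 20.1 m, but 4 places keeps it to 2.01 m.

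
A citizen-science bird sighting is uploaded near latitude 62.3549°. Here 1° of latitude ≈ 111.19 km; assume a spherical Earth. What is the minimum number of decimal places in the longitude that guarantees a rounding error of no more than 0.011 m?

At 62.3549° one degree of longitude covers 111190 × cos 62.3549° ≈ 111190 × 0.4640 ≈ 51591.4 m.
N decimal places → at most half a unit in the last place, 0.5 × 10⁻ᴺ° = 51591.4/2 × 10⁻ᴺ m.
Need 0.5 × 51591.4 × 10⁻ᴺ ≤ 0.011 → 10⁻ᴺ ≤ 4.264e-07, so N ≥ 6.37.
N = 6 would give 0.0258 m (too coarse); N = 7 gives 0.00258 m ≤ 0.011 m.

7 decimal places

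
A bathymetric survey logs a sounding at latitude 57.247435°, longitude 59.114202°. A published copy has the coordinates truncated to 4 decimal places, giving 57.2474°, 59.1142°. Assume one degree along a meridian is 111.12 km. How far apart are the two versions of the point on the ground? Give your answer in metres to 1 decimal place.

3.9 metres

Δlat = 57.247435 − 57.2474 = +0.000035°; Δlon = 59.114202 − 59.1142 = +0.000002°.
N–S: 0.000035° × 111120 m/° = 3.8892 m.
E–W at 57.2474°: 0.000002° × 111120 × cos 57.2474° = 0.000002 × 111120 × 0.5410 ≈ 0.120235 m.
Distance: √(3.8892² + 0.120235²) ≈ 3.89106 m.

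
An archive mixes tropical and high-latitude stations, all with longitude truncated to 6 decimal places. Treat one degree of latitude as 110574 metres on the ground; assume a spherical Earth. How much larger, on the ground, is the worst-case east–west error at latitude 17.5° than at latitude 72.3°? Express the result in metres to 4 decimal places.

Truncating at 6 decimal places can drop up to a full unit in the last place, so the longitude may be off by as much as 1e-06°.
Error at 17.5° = 1e-06° × 110574 × cos 17.5° ≈ 0.11057 × 0.9537 = 0.10546 m.
At 72.3°: 1e-06° × 110574 × cos 72.3° = 1e-06 × 110574 × 0.3040 ≈ 0.033618 m.
So the lower-latitude error exceeds the higher by 0.10546 − 0.033618 = 0.071838 m.

0.0718 metres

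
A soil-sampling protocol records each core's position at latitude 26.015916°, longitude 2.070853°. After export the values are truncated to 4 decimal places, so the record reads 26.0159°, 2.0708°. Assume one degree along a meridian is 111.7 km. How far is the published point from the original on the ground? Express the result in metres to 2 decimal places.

The latitude changed by +0.000016° and the longitude by +0.000053°.
N–S: 0.000016° × 111700 m/° = 1.7872 m.
E–W at 26.0159°: 0.000053° × 111700 × cos 26.0159° = 0.000053 × 111700 × 0.8987 ≈ 5.32023 m.
Hypotenuse of the two orthogonal shifts: √(1.7872² + 5.32023²) = 5.61239 m.

5.61 metres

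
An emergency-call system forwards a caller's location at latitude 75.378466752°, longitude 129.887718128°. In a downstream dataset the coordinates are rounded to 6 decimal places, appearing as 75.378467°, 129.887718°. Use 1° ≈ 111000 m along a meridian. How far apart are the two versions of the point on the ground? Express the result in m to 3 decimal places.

Δlat = 75.378466752 − 75.378467 = -0.000000248°; Δlon = 129.887718128 − 129.887718 = +0.000000128°.
N–S: -0.000000248° × 111000 m/° = -0.027528 m.
E–W at 75.3785°: 0.000000128° × 111000 × cos 75.3785° = 0.000000128 × 111000 × 0.2524 ≈ 0.00358657 m.
Combined displacement = (0.027528² + 0.00358657²)^½ ≈ 0.0277607 m.

0.028 m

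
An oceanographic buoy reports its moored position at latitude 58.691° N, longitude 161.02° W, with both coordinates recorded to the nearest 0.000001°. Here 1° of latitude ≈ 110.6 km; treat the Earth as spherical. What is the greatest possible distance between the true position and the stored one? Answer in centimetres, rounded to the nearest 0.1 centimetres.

Rounding to 6 decimal places leaves each coordinate within ±5e-07° of the true value.
Latitude error → 5e-07 × 110600 = 0.0553 m along the meridian.
Longitude error → 5e-07 × 110600 × cos 58.691° = 5e-07 × 110600 × 0.5197 ≈ 0.0287368 m.
Worst case both components are at the extreme and orthogonal: √(0.0553² + 0.0287368²) ≈ 0.0623209 m.
That is 0.0623209 m = 6.2321 cm.

6.2 centimetres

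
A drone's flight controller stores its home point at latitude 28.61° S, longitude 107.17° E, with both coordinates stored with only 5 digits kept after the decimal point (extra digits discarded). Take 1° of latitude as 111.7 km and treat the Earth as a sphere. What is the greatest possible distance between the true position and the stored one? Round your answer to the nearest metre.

1 metres

Truncating at 5 decimal places can drop up to a full unit in the last place, so each coordinate may be off by as much as 1e-05°.
N–S: 1e-05° × 111700 m/° = 1.117 m.
East–west component at 28.61°: 1e-05° × 111700 × cos 28.61° ≈ 1e-05 × 98061.4 ≈ 0.980614 m.
Combining orthogonally: (1.117² + 0.980614²)^½ ≈ 1.48637 m.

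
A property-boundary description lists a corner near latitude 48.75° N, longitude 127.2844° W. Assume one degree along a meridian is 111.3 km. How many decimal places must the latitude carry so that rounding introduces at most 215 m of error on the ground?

One degree of latitude covers 111300 m.
N decimal places → at most half a unit in the last place, 0.5 × 10⁻ᴺ° = 111300/2 × 10⁻ᴺ m.
Need 0.5 × 111300 × 10⁻ᴺ ≤ 215 → 10⁻ᴺ ≤ 3.863e-03, so N ≥ 2.41.
So 3 decimal places suffice (55.6 m); 2 would allow up to 556 m.

3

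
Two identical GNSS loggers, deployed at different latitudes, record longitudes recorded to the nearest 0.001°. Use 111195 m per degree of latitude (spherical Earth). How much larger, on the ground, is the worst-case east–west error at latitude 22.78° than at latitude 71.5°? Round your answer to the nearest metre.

Rounding to 3 decimal places leaves the longitude within ±0.0005° of the true value.
At 22.78°: 0.0005° × 111195 × cos 22.78° = 0.0005 × 111195 × 0.9220 ≈ 51.261 m.
Error at 71.5° = 0.0005° × 111195 × cos 71.5° ≈ 55.598 × 0.3173 = 17.641 m.
Difference: 51.261 − 17.641 = 33.619 m.

34 metres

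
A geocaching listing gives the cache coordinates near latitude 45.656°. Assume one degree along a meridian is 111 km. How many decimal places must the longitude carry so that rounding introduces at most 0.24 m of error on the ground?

6

At 45.656° one degree of longitude covers 111000 × cos 45.656° ≈ 111000 × 0.6990 ≈ 77585.1 m.
Rounding to N decimal places gives at most 0.5 × 10⁻ᴺ degrees of error, i.e. 0.5 × 10⁻ᴺ × 77585.1 m.
Need 0.5 × 77585.1 × 10⁻ᴺ ≤ 0.24 → 10⁻ᴺ ≤ 6.187e-06, so N ≥ 5.21.
At 5 places the error can reach 0.388 m, but 6 places keeps it to 0.0388 m.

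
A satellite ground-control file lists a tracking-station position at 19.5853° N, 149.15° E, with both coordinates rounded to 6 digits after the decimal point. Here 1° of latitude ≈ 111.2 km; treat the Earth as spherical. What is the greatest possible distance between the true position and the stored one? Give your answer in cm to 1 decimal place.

7.6 cm

Rounding to 6 decimal places leaves each coordinate within ±5e-07° of the true value.
N–S: 5e-07° × 111200 m/° = 0.0556 m.
East–west component at 19.5853°: 5e-07° × 111200 × cos 19.5853° ≈ 5e-07 × 104766 ≈ 0.0523832 m.
The two errors are perpendicular, so the maximum displacement is √(0.0556² + 0.0523832²) ≈ 0.0763895 m.
That is 0.0763895 m = 7.639 cm.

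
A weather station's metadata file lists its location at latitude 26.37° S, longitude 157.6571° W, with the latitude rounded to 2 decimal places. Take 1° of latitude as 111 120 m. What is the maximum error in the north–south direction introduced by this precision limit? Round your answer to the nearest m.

Rounding to 2 decimal places leaves the latitude within ±0.005° of the true value.
Along the meridian that is 0.005° × 111120 m/° = 555.6 m.

556 m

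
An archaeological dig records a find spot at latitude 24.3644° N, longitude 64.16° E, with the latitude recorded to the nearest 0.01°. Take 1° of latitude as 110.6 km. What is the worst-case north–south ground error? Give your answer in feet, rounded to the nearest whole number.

1814 feet

Rounding to 2 decimal places leaves the latitude within ±0.005° of the true value.
So the N–S error is at most 0.005 × 110600 = 553 m.
Converting: 553 m × 3.2808 ft/m ≈ 1814.3 ft.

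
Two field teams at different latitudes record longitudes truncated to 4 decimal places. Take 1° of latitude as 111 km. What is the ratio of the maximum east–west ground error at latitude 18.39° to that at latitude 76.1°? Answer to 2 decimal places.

Truncating at 4 decimal places can drop up to a full unit in the last place, so the longitude may be off by as much as 0.0001°.
Error at 18.39° = 0.0001° × 111000 × cos 18.39° ≈ 11.1 × 0.9489 = 10.533 m.
Error at 76.1° = 0.0001° × 111000 × cos 76.1° ≈ 11.1 × 0.2402 = 2.6665 m.
The ratio reduces to cos 18.39° / cos 76.1° = 0.9489/0.2402 ≈ 3.9501.

3.95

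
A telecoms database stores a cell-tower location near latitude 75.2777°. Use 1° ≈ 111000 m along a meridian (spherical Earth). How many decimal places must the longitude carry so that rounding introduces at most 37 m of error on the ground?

At 75.2777° one degree of longitude covers 111000 × cos 75.2777° ≈ 111000 × 0.2541 ≈ 28208.9 m.
Rounding to N decimal places gives at most 0.5 × 10⁻ᴺ degrees of error, i.e. 0.5 × 10⁻ᴺ × 28208.9 m.
Setting 14104.5 × 10⁻ᴺ ≤ 37 gives 10ᴺ ≥ 381.2, i.e. N ≥ 2.58.
At 2 places the error can reach 141 m, but 3 places keeps it to 14.1 m.

3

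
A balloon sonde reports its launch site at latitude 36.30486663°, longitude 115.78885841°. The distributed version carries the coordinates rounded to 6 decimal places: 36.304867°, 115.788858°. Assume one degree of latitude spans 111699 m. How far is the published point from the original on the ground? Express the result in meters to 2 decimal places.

The latitude changed by -0.00000037° and the longitude by +0.00000041°.
N–S: -0.00000037° × 111699 m/° = -0.0413286 m.
E–W at 36.3049°: 0.00000041° × 111699 × cos 36.3049° = 0.00000041 × 111699 × 0.8059 ≈ 0.0369065 m.
Hypotenuse of the two orthogonal shifts: √(0.0413286² + 0.0369065²) = 0.0554089 m.

0.06 meters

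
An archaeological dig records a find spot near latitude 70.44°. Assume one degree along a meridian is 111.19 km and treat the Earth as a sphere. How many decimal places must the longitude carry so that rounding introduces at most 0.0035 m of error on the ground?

At 70.44° one degree of longitude covers 111190 × cos 70.44° ≈ 111190 × 0.3348 ≈ 37225.7 m.
N decimal places → at most half a unit in the last place, 0.5 × 10⁻ᴺ° = 37225.7/2 × 10⁻ᴺ m.
Setting 18612.9 × 10⁻ᴺ ≤ 0.0035 gives 10ᴺ ≥ 5.318e+06, i.e. N ≥ 6.73.
N = 6 would give 0.0186 m (too coarse); N = 7 gives 0.00186 m ≤ 0.0035 m.

7 decimal places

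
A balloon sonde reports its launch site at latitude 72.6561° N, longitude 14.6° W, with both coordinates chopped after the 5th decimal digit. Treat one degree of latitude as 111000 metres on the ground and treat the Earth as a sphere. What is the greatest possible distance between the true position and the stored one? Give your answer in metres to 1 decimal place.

Truncating at 5 decimal places can drop up to a full unit in the last place, so each coordinate may be off by as much as 1e-05°.
N–S: 1e-05° × 111000 m/° = 1.11 m.
E–W at 72.6561°: 1e-05° × 111000 × cos 72.6561° = 1e-05 × 111000 × 0.2981 ≈ 0.330898 m.
Worst case both components are at the extreme and orthogonal: √(1.11² + 0.330898²) ≈ 1.15827 m.

1.2 metres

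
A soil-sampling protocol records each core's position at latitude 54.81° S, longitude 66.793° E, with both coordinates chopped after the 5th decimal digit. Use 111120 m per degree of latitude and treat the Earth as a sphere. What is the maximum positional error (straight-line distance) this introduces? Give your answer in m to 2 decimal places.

Truncating at 5 decimal places can drop up to a full unit in the last place, so each coordinate may be off by as much as 1e-05°.
N–S: 1e-05° × 111120 m/° = 1.1112 m.
East–west component at 54.81°: 1e-05° × 111120 × cos 54.81° ≈ 1e-05 × 64037.3 ≈ 0.640373 m.
Combining orthogonally: (1.1112² + 0.640373²)^½ ≈ 1.28251 m.

1.28 m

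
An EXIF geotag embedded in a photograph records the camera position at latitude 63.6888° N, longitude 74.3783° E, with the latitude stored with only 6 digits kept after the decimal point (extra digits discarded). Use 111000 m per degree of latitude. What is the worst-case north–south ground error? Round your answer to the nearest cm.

11 cm

Truncating at 6 decimal places can drop up to a full unit in the last place, so the latitude may be off by as much as 1e-06°.
North–south distance: 1e-06° × 111000 m/° = 0.111 m.
That is 0.111 m = 11.1 cm.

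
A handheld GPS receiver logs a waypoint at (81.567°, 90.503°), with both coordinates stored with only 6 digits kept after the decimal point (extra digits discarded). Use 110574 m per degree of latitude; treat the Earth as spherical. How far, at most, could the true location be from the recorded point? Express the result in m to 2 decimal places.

0.11 m

Truncating at 6 decimal places can drop up to a full unit in the last place, so each coordinate may be off by as much as 1e-06°.
Latitude error → 1e-06 × 110574 = 0.110574 m along the meridian.
East–west component at 81.567°: 1e-06° × 110574 × cos 81.567° ≈ 1e-06 × 16216 ≈ 0.016216 m.
Worst case both components are at the extreme and orthogonal: √(0.110574² + 0.016216²) ≈ 0.111757 m.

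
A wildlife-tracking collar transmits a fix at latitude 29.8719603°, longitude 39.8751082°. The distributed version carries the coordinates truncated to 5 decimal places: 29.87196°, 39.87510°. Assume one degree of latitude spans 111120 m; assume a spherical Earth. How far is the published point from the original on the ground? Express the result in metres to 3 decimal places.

0.791 metres

The latitude changed by +0.0000003° and the longitude by +0.0000082°.
North–south shift: 0.0000003 × 111120 = 0.033336 m.
East–west at this latitude: 0.0000082° × 111120 × cos 29.872° ≈ 0.0000082 × 96356.7 = 0.790125 m.
Hypotenuse of the two orthogonal shifts: √(0.033336² + 0.790125²) = 0.790828 m.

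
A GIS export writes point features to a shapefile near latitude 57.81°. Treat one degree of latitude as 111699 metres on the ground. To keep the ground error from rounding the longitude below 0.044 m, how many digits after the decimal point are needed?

6

At 57.81° one degree of longitude covers 111699 × cos 57.81° ≈ 111699 × 0.5327 ≈ 59505.2 m.
N decimal places → at most half a unit in the last place, 0.5 × 10⁻ᴺ° = 59505.2/2 × 10⁻ᴺ m.
Need 0.5 × 59505.2 × 10⁻ᴺ ≤ 0.044 → 10⁻ᴺ ≤ 1.479e-06, so N ≥ 5.83.
N = 5 would give 0.298 m (too coarse); N = 6 gives 0.0298 m ≤ 0.044 m.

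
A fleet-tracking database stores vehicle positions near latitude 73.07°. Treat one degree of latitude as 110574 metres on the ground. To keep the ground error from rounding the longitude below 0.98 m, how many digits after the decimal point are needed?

At 73.07° one degree of longitude covers 110574 × cos 73.07° ≈ 110574 × 0.2912 ≈ 32199.5 m.
Rounding to N decimal places gives at most 0.5 × 10⁻ᴺ degrees of error, i.e. 0.5 × 10⁻ᴺ × 32199.5 m.
Setting 16099.7 × 10⁻ᴺ ≤ 0.98 gives 10ᴺ ≥ 1.643e+04, i.e. N ≥ 4.22.
At 4 places the error can reach 1.61 m, but 5 places keeps it to 0.161 m.

5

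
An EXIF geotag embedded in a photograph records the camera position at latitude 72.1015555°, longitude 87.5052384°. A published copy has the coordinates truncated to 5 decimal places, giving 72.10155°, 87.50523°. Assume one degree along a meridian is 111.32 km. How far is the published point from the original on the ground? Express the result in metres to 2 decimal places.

The latitude changed by +0.0000055° and the longitude by +0.0000084°.
N–S: 0.0000055° × 111320 m/° = 0.61226 m.
E–W at 72.1016°: 0.0000084° × 111320 × cos 72.1016° = 0.0000084 × 111320 × 0.3073 ≈ 0.287381 m.
Distance: √(0.61226² + 0.287381²) ≈ 0.676351 m.

0.68 metres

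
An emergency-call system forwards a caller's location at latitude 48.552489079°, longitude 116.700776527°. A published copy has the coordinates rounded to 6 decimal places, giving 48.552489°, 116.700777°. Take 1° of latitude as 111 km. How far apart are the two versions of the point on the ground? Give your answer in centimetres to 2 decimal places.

Δlat = 48.552489079 − 48.552489 = +0.000000079°; Δlon = 116.700776527 − 116.700777 = -0.000000473°.
N–S: 0.000000079° × 111000 m/° = 0.008769 m.
East–west at this latitude: -0.000000473° × 111000 × cos 48.5525° ≈ -0.000000473 × 73474.6 = -0.0347535 m.
Hypotenuse of the two orthogonal shifts: √(0.008769² + 0.0347535²) = 0.0358427 m.
That is 0.0358427 m = 3.5843 cm.

3.58 centimetres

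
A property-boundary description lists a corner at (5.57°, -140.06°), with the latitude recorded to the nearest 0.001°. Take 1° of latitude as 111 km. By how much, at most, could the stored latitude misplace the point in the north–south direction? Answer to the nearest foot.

Rounding to 3 decimal places leaves the latitude within ±0.0005° of the true value.
So the N–S error is at most 0.0005 × 111000 = 55.5 m.
In feet: 55.5 m ÷ 0.3048 ≈ 182.09 ft.

182 feet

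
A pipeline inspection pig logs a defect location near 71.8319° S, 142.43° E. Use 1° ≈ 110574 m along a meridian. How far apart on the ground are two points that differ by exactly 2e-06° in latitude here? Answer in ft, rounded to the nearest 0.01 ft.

2e-06° × 110574 m/° = 0.221148 m.
Converting: 0.221148 m × 3.2808 ft/m ≈ 0.72555 ft.

0.73 ft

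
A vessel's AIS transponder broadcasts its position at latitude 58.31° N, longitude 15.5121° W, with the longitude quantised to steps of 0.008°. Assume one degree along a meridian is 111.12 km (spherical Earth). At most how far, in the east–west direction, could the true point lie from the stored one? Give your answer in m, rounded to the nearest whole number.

With a 0.008° grid the true value lies within half a step, ±0.008°/2 = ±0.004°, of the stored one.
Parallels shrink by cos φ, so at 58.31° a degree of longitude is 111120 × 0.5253 ≈ 58373.9 m.
Maximum E–W displacement: 0.004 × 58373.9 = 233.496 m.

233 m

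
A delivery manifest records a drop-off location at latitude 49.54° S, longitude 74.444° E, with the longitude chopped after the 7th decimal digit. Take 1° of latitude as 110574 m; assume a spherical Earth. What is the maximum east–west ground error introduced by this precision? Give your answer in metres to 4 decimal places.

0.0072 metres

Truncating at 7 decimal places can drop up to a full unit in the last place, so the longitude may be off by as much as 1e-07°.
At latitude 49.54° a degree of longitude spans 110574 m × cos 49.54° = 110574 × 0.6489 ≈ 71753.4 m.
Maximum E–W displacement: 1e-07 × 71753.4 = 0.00717534 m.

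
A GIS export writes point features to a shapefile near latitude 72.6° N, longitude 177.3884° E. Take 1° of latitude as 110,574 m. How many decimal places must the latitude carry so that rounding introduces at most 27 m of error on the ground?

One degree of latitude covers 110574 m.
Rounding to N decimal places gives at most 0.5 × 10⁻ᴺ degrees of error, i.e. 0.5 × 10⁻ᴺ × 110574 m.
Setting 55287 × 10⁻ᴺ ≤ 27 gives 10ᴺ ≥ 2048, i.e. N ≥ 3.31.
So 4 decimal places suffice (5.53 m); 3 would allow up to 55.3 m.

4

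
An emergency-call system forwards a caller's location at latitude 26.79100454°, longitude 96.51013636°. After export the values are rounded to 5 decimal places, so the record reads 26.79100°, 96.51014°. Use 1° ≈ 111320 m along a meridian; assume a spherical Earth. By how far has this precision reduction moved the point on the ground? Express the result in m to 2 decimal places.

0.62 m

The latitude changed by +0.00000454° and the longitude by -0.00000364°.
North–south shift: 0.00000454 × 111320 = 0.505393 m.
East–west at this latitude: -0.00000364° × 111320 × cos 26.791° ≈ -0.00000364 × 99370.5 = -0.361709 m.
Combined displacement = (0.505393² + 0.361709²)^½ ≈ 0.621494 m.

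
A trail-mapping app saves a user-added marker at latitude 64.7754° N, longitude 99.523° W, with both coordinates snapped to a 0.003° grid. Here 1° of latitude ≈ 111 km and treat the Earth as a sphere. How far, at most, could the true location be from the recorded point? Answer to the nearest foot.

With a 0.003° grid the true value lies within half a step, ±0.003°/2 = ±0.0015°, of the stored one.
N–S: 0.0015° × 111000 m/° = 166.5 m.
Longitude error → 0.0015 × 111000 × cos 64.7754° = 0.0015 × 111000 × 0.4262 ≈ 70.9569 m.
The two errors are perpendicular, so the maximum displacement is √(166.5² + 70.9569²) ≈ 180.989 m.
In feet: 180.989 m ÷ 0.3048 ≈ 593.8 ft.

594 feet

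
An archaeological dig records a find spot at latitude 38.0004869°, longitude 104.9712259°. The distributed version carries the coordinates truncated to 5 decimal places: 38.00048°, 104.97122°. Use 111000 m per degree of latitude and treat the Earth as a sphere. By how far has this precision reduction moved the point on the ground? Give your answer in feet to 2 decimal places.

Δlat = 38.0004869 − 38.00048 = +0.0000069°; Δlon = 104.9712259 − 104.97122 = +0.0000059°.
North–south shift: 0.0000069 × 111000 = 0.7659 m.
East–west at this latitude: 0.0000059° × 111000 × cos 38.0005° ≈ 0.0000059 × 87468.6 = 0.516065 m.
Combined displacement = (0.7659² + 0.516065²)^½ ≈ 0.92354 m.
Converting: 0.92354 m × 3.2808 ft/m ≈ 3.03 ft.

3.03 feet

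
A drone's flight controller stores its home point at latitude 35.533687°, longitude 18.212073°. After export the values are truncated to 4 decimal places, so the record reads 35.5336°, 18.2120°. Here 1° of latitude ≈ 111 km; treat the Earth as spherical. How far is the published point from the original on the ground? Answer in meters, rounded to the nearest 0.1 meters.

11.7 meters

Δlat = 35.533687 − 35.5336 = +0.000087°; Δlon = 18.212073 − 18.2120 = +0.000073°.
North–south shift: 0.000087 × 111000 = 9.657 m.
E–W at 35.5336°: 0.000073° × 111000 × cos 35.5336° = 0.000073 × 111000 × 0.8138 ≈ 6.59402 m.
Hypotenuse of the two orthogonal shifts: √(9.657² + 6.59402²) = 11.6935 m.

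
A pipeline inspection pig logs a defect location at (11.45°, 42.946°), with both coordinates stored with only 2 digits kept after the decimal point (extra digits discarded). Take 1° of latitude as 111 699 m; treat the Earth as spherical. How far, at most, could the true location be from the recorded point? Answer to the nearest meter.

1564 meters

Truncating at 2 decimal places can drop up to a full unit in the last place, so each coordinate may be off by as much as 0.01°.
North–south component: 0.01° × 111699 = 1116.99 m.
Longitude error → 0.01 × 111699 × cos 11.45° = 0.01 × 111699 × 0.9801 ≈ 1094.76 m.
Worst case both components are at the extreme and orthogonal: √(1116.99² + 1094.76²) ≈ 1564.02 m.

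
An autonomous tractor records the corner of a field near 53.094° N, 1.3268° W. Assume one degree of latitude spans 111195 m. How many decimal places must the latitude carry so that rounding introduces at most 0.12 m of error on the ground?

6

One degree of latitude covers 111195 m.
Rounding to N decimal places gives at most 0.5 × 10⁻ᴺ degrees of error, i.e. 0.5 × 10⁻ᴺ × 111195 m.
Setting 55597.5 × 10⁻ᴺ ≤ 0.12 gives 10ᴺ ≥ 4.633e+05, i.e. N ≥ 5.67.
N = 5 would give 0.556 m (too coarse); N = 6 gives 0.0556 m ≤ 0.12 m.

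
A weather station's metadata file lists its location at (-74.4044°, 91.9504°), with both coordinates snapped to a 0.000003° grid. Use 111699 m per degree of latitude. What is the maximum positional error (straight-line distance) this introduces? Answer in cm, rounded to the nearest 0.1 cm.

17.3 cm

With a 0.000003° grid the true value lies within half a step, ±0.000003°/2 = ±1.5e-06°, of the stored one.
North–south component: 1.5e-06° × 111699 = 0.167549 m.
East–west component at 74.4044°: 1.5e-06° × 111699 × cos 74.4044° ≈ 1.5e-06 × 30029.8 ≈ 0.0450447 m.
The two errors are perpendicular, so the maximum displacement is √(0.167549² + 0.0450447²) ≈ 0.173498 m.
That is 0.173498 m = 17.35 cm.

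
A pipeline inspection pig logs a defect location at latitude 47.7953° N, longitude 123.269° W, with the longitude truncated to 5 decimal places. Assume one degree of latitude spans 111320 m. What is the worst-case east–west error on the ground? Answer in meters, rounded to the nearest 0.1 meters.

0.7 meters

Truncating at 5 decimal places can drop up to a full unit in the last place, so the longitude may be off by as much as 1e-05°.
At latitude 47.7953° a degree of longitude spans 111320 m × cos 47.7953° = 111320 × 0.6718 ≈ 74782.7 m.
So at most 1e-05° × 74782.7 ≈ 0.747827 m east–west.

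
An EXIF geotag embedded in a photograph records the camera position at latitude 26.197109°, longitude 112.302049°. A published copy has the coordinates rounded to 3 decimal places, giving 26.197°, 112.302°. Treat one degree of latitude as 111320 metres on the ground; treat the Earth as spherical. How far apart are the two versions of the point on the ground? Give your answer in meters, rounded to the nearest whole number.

13 meters

The latitude changed by +0.000109° and the longitude by +0.000049°.
North–south shift: 0.000109 × 111320 = 12.1339 m.
East–west at this latitude: 0.000049° × 111320 × cos 26.197° ≈ 0.000049 × 99885.4 = 4.89438 m.
Hypotenuse of the two orthogonal shifts: √(12.1339² + 4.89438²) = 13.0838 m.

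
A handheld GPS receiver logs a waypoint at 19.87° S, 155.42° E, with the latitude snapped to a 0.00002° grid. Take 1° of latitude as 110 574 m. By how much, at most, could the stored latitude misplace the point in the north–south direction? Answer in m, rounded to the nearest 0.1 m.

1.1 m

With a 0.00002° grid the true value lies within half a step, ±0.00002°/2 = ±1e-05°, of the stored one.
North–south distance: 1e-05° × 110574 m/° = 1.10574 m.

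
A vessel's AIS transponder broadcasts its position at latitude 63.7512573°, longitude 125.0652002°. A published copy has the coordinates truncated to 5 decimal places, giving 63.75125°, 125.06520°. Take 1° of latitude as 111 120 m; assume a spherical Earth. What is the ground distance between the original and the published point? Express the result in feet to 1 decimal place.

2.7 feet

The latitude changed by +0.0000073° and the longitude by +0.0000002°.
North–south shift: 0.0000073 × 111120 = 0.811176 m.
East–west at this latitude: 0.0000002° × 111120 × cos 63.7512° ≈ 0.0000002 × 49144.9 = 0.00982899 m.
Distance: √(0.811176² + 0.00982899²) ≈ 0.811236 m.
Converting: 0.811236 m × 3.2808 ft/m ≈ 2.6615 ft.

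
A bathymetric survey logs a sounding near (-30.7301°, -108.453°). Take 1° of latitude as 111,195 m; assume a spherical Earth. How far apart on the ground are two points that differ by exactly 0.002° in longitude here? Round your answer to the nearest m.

At 30.7301° a degree of longitude is 111195 × cos 30.7301° ≈ 95581.4 m, so 0.002° corresponds to 191.163 m.

191 m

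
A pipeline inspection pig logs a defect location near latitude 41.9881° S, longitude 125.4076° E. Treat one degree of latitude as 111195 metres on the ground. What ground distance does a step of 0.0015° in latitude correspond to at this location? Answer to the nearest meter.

0.0015° × 111195 m/° = 166.792 m.

167 meters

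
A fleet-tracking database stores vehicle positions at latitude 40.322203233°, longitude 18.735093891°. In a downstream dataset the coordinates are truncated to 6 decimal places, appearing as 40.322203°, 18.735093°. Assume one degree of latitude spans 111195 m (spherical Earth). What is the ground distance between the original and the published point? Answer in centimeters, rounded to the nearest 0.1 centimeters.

8.0 centimeters

Δlat = 40.322203233 − 40.322203 = +0.000000233°; Δlon = 18.735093891 − 18.735093 = +0.000000891°.
North–south shift: 0.000000233 × 111195 = 0.0259084 m.
East–west at this latitude: 0.000000891° × 111195 × cos 40.3222° ≈ 0.000000891 × 84777 = 0.0755363 m.
Hypotenuse of the two orthogonal shifts: √(0.0259084² + 0.0755363²) = 0.079856 m.
That is 0.079856 m = 7.9856 cm.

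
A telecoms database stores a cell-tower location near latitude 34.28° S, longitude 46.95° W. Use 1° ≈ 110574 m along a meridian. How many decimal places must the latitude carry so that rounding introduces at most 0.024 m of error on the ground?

7 decimal places

One degree of latitude covers 110574 m.
With N decimal places the half-ulp bound is 0.5·10⁻ᴺ°, or 0.5·10⁻ᴺ × 110574 m on the ground.
Setting 55287 × 10⁻ᴺ ≤ 0.024 gives 10ᴺ ≥ 2.304e+06, i.e. N ≥ 6.36.
At 6 places the error can reach 0.0553 m, but 7 places keeps it to 0.00553 m.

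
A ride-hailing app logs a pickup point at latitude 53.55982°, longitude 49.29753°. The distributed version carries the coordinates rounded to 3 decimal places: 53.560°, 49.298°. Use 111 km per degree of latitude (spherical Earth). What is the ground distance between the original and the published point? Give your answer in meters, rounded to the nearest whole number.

37 meters

Δlat = 53.55982 − 53.560 = -0.00018°; Δlon = 49.29753 − 49.298 = -0.00047°.
North–south shift: -0.00018 × 111000 = -19.98 m.
E–W at 53.56°: -0.00047° × 111000 × cos 53.56° = -0.00047 × 111000 × 0.5940 ≈ -30.988 m.
Combined displacement = (19.98² + 30.988²)^½ ≈ 36.8708 m.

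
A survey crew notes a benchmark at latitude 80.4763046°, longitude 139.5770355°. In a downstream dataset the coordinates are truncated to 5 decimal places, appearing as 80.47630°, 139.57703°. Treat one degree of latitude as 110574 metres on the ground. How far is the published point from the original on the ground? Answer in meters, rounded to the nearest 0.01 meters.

0.52 meters

The latitude changed by +0.0000046° and the longitude by +0.0000055°.
North–south shift: 0.0000046 × 110574 = 0.50864 m.
East–west at this latitude: 0.0000055° × 110574 × cos 80.4763° ≈ 0.0000055 × 18295.1 = 0.100623 m.
Distance: √(0.50864² + 0.100623²) ≈ 0.518498 m.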